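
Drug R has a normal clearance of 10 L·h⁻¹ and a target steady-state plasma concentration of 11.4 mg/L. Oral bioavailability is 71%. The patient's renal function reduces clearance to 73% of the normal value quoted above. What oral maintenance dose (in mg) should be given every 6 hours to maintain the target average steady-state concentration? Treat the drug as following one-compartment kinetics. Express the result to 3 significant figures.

Patient clearance = 0.73 × 10.00 = 7.300 L/h
At steady state, dose per interval replaces the amount cleared in that interval: F·D/τ = CL·Css.
D = CL × Css × τ / F = 7.300 × 11.4 × 6 / 0.71 = 703.3 mg

703 mg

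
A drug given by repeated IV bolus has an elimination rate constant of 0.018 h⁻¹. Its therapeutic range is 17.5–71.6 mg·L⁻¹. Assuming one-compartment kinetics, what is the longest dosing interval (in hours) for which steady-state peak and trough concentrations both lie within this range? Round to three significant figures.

78.3 h

Between IV bolus doses, concentration decays as C = C₀·e^(−kτ), so C_peak/C_trough = e^(kτ).
τ_max = ln(C_peak/C_trough) / k = ln(71.6/17.5) / 0.01800 = 1.409 / 0.01800 = 78.28 h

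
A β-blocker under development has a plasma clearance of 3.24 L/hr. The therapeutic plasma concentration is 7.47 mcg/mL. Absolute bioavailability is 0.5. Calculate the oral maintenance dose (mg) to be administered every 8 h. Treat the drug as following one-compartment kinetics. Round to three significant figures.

387 mg

D = CL × Css × τ / F = 3.240 × 7.47 × 8 / 0.5 = 387.2 mg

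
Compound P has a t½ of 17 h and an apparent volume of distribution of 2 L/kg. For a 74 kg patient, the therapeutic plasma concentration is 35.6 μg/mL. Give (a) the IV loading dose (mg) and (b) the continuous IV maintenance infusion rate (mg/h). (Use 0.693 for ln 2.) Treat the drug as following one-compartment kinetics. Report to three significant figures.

(a) 5270 mg; (b) 215 mg/h

Vd(total) = 74 kg × 2 L/kg = 148.0 L
LD = Vd × C = 148.0 × 35.6 = 5269 mg
CL = 0.693 × Vd / t½ = 0.693 × 148.0 / 17 = 6.033 L/h
Infusion rate = CL × Css = 6.033 × 35.6 = 214.8 mg/h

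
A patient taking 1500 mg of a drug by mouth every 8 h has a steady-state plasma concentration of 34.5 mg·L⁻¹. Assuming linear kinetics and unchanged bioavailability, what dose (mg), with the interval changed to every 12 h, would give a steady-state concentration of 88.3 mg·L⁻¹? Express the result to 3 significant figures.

For first-order elimination, Css ∝ F·D/(CL·τ); F and CL are unchanged, so Css ∝ D/τ.
D₂ = D₁ × (Css,target / Css,current) × (τ₂/τ₁) = 1500 × (88.3/34.5) × (12/8) = 5759 mg

5760 mg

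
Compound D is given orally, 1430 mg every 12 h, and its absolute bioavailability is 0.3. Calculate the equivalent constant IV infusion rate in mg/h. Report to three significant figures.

35.8 mg/h

Equivalent systemic input: infusion rate = F·D/τ.
Rate = 0.3 × 1430 / 12 = 35.75 mg/h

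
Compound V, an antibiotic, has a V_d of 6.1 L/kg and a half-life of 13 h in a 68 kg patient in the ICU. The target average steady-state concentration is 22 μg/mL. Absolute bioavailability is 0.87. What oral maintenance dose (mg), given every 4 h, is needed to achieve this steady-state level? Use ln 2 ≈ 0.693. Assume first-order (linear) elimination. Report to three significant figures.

2240 mg

Vd(total) = 68 kg × 6.1 L/kg = 414.8 L
k = 0.693/13 = 0.05331 h⁻¹, so CL = k·Vd = 0.05331 × 414.8 = 22.11 L/h
D = CL × Css × τ / F = 22.11 × 22 × 4 / 0.87 = 2236 mg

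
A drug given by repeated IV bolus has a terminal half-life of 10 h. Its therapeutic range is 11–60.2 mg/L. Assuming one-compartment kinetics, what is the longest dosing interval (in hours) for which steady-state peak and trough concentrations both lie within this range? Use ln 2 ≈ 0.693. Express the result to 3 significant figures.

24.5 h

k = 0.693 / t½ = 0.693 / 10 = 0.06930 h⁻¹
Between IV bolus doses, concentration decays as C = C₀·e^(−kτ), so C_peak/C_trough = e^(kτ).
τ_max = ln(C_peak/C_trough) / k = ln(60.2/11) / 0.06930 = 1.700 / 0.06930 = 24.53 h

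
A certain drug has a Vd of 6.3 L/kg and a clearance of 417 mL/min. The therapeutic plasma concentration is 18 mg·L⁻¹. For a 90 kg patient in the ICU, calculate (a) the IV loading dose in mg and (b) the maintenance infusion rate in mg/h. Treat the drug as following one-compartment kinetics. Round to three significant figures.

(a) 10200 mg; (b) 450 mg/h

Total Vd = 6.3 × 90 = 567.0 L
Loading: fill Vd to C_target → 567.0 L × 18 mg/L = 10210 mg
Convert clearance: 417 mL/min × 60 min/h ÷ 1000 mL/L = 25.02 L/h
Maintenance infusion rate = CL × Css = 25.02 × 18 = 450.4 mg/h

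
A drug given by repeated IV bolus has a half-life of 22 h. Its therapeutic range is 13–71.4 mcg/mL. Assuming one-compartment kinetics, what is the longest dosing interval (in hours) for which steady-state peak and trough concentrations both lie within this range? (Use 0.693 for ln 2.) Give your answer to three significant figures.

k = 0.693 / t½ = 0.693 / 22 = 0.03150 h⁻¹
Between IV bolus doses, concentration decays as C = C₀·e^(−kτ), so C_peak/C_trough = e^(kτ).
τ_max = ln(C_peak/C_trough) / k = ln(71.4/13) / 0.03150 = 1.703 / 0.03150 = 54.06 h

54.1 h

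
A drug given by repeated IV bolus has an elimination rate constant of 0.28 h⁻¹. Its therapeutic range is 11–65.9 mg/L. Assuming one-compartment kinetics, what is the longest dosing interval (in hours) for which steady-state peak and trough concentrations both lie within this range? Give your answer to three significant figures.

6.39 h

Between IV bolus doses, concentration decays as C = C₀·e^(−kτ), so C_peak/C_trough = e^(kτ).
τ_max = ln(C_peak/C_trough) / k = ln(65.9/11) / 0.2800 = 1.790 / 0.2800 = 6.393 h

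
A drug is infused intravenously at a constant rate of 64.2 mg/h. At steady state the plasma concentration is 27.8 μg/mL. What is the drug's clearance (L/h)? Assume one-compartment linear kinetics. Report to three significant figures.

2.31 L/h

At steady state, infusion rate = CL × Css, so CL = rate / Css.
CL = 64.2 / 27.8 = 2.309 L/h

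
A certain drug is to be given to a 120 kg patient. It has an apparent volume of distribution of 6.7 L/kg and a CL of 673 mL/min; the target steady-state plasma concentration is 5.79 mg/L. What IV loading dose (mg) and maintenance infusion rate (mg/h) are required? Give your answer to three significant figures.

Vd = 6.7 L/kg × 120 kg = 804.0 L
Loading dose = Vd × C = 804.0 × 5.79 = 4655 mg
CL = 673 mL/min = 673 × 0.06 = 40.38 L/h
Maintenance: replace elimination → rate = CL × Css = 40.38 × 5.79 = 233.8 mg/h

(a) 4660 mg; (b) 234 mg/h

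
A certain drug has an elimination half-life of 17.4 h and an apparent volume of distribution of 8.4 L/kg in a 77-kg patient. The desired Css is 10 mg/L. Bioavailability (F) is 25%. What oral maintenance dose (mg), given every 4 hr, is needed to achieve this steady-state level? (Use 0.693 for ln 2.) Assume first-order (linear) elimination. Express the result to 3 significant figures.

Vd(total) = 77 kg × 8.4 L/kg = 646.8 L
CL = ln 2 · Vd / t½ = 0.693 × 646.8 / 17.4 = 25.76 L/h
D = CL × Css × τ / F = 25.76 × 10 × 4 / 0.25 = 4122 mg

4120 mg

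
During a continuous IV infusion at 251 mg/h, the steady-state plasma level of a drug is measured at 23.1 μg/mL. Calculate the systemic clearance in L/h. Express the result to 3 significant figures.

At steady state, infusion rate = CL × Css, so CL = rate / Css.
CL = 251 / 23.1 = 10.87 L/h

10.9 L/h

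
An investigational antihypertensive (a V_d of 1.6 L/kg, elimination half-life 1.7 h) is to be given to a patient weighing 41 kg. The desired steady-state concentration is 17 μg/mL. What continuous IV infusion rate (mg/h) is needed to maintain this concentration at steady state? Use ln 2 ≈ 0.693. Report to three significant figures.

Vd(total) = 41 kg × 1.6 L/kg = 65.60 L
k = 0.693/1.7 = 0.4076 h⁻¹, so CL = k·Vd = 0.4076 × 65.60 = 26.74 L/h
Infusion rate = CL × Css = 26.74 × 17 = 454.6 mg/h

455 mg/h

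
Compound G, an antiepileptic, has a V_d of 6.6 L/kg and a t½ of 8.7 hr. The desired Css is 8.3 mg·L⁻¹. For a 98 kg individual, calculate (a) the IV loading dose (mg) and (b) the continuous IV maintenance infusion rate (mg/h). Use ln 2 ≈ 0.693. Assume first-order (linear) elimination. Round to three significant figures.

(a) 5370 mg; (b) 428 mg/h

Vd = 6.6 L/kg × 98 kg = 646.8 L
LD = Vd × C = 646.8 × 8.3 = 5368 mg
CL = 0.693 × Vd / t½ = 0.693 × 646.8 / 8.7 = 51.52 L/h
Infusion rate = CL × Css = 51.52 × 8.3 = 427.6 mg/h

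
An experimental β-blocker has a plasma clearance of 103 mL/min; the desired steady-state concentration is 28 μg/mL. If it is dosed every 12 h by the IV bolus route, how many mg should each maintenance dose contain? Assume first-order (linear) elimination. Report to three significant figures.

CL = 103 mL/min × 60/1000 = 6.180 L/h
At steady state, dose per interval replaces the amount cleared in that interval: D/τ = CL·Css.
D = CL × Css × τ = 6.180 × 28 × 12 = 2076 mg

2080 mg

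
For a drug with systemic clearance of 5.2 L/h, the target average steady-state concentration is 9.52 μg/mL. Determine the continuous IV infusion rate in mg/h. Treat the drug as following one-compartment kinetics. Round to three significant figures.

At steady state, infusion rate equals elimination rate: rate in = CL × Css.
R₀ = 5.200 × 9.52 = 49.50 mg/h

49.5 mg/h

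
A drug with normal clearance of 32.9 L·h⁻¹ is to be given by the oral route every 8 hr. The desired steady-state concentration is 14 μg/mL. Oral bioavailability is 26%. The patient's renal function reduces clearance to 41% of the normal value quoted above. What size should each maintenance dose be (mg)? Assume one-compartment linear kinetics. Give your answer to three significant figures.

Patient clearance = 0.41 × 32.90 = 13.49 L/h
D = CL × Css × τ / F = 13.49 × 14 × 8 / 0.26 = 5811 mg

5810 mg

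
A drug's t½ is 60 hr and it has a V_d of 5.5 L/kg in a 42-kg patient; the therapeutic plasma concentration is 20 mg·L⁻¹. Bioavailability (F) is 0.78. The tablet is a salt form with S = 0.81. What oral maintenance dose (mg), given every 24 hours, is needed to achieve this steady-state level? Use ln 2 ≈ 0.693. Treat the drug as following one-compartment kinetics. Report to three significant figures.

Total Vd = 5.5 × 42 = 231.0 L
CL = ln 2 · Vd / t½ = 0.693 × 231.0 / 60 = 2.668 L/h
D = CL × Css × τ / F / S = 2.668 × 20 × 24 / 0.78 / 0.81 = 2027 mg

2030 mg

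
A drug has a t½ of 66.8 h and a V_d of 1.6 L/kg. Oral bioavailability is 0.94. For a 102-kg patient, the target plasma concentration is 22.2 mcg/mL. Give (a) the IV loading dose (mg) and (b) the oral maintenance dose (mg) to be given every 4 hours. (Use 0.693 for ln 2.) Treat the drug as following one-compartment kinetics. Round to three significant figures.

(a) 3620 mg; (b) 160 mg

Vd(total) = 102 kg × 1.6 L/kg = 163.2 L
LD = Vd × C = 163.2 × 22.2 = 3623 mg
CL = 0.693 × Vd / t½ = 0.693 × 163.2 / 66.8 = 1.693 L/h
D = CL × Css × τ / F = 1.693 × 22.2 × 4 / 0.94 = 159.9 mg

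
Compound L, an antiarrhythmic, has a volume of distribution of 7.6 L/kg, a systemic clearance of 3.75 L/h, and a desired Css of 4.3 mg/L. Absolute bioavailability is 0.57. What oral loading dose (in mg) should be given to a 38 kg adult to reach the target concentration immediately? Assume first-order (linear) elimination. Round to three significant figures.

Vd(total) = 38 kg × 7.6 L/kg = 288.8 L
Loading dose depends on Vd (not clearance): it fills the distribution volume.
LD = Vd × C / F = 288.8 × 4.300 / 0.57 = 2179 mg

2180 mg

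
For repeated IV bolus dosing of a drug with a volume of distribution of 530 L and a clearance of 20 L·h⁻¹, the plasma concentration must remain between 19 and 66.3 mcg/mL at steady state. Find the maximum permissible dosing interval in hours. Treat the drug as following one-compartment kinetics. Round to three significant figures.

33.1 h

k = CL / Vd = 20.00 / 530.0 = 0.03774 h⁻¹
Between IV bolus doses, concentration decays as C = C₀·e^(−kτ), so C_peak/C_trough = e^(kτ).
τ_max = ln(C_peak/C_trough) / k = ln(66.3/19) / 0.03774 = 1.250 / 0.03774 = 33.12 h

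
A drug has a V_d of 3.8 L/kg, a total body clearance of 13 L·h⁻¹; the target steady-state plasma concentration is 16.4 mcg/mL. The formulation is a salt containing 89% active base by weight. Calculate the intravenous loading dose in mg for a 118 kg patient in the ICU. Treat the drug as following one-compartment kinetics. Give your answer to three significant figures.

Total Vd = 3.8 × 118 = 448.4 L
LD = Vd × C / S = 448.4 × 16.40 / 0.89 = 8263 mg

8260 mg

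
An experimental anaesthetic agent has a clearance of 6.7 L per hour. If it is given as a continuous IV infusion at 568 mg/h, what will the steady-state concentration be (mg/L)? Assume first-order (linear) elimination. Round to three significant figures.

84.8 mg/L

Css = rate / CL = 568 / 6.700 = 84.78 mg/L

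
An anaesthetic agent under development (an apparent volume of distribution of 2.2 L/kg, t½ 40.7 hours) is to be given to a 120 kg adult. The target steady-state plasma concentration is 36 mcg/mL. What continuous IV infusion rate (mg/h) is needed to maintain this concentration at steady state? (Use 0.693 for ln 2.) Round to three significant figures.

162 mg/h

Vd = 2.2 L/kg × 120 kg = 264.0 L
k = 0.693/40.7 = 0.01703 h⁻¹, so CL = k·Vd = 0.01703 × 264.0 = 4.496 L/h
Infusion rate = CL × Css = 4.496 × 36 = 161.9 mg/h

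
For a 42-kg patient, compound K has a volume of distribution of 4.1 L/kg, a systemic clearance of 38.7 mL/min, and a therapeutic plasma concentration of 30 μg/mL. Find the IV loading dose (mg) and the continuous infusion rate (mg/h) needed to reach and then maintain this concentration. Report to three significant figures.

Total Vd = 4.1 × 42 = 172.2 L
Loading dose = Vd × C = 172.2 × 30 = 5166 mg
Convert clearance: 38.7 mL/min × 60 min/h ÷ 1000 mL/L = 2.322 L/h
Maintenance: replace elimination → rate = CL × Css = 2.322 × 30 = 69.66 mg/h

(a) 5170 mg; (b) 69.7 mg/h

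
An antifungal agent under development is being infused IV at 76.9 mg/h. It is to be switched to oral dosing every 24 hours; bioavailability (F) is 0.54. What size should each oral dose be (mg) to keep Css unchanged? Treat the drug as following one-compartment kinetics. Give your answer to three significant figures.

3420 mg

To maintain the same Css, the systemic dosing rate must be unchanged: F·D/τ = infusion rate.
D = rate × τ / F = 76.9 × 24 / 0.54 = 3418 mg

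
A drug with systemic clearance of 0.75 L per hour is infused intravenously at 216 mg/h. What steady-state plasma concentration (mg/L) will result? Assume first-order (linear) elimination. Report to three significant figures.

288 mg/L

Css = rate / CL = 216 / 0.7500 = 288.0 mg/L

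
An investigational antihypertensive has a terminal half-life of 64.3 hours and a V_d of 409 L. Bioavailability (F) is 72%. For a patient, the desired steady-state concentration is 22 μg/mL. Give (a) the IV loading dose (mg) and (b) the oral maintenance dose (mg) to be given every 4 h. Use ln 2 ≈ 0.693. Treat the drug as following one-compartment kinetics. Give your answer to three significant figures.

(a) 9000 mg; (b) 539 mg

LD = Vd × C = 409.0 × 22 = 8998 mg
CL = 0.693 × Vd / t½ = 0.693 × 409.0 / 64.3 = 4.408 L/h
D = CL × Css × τ / F = 4.408 × 22 × 4 / 0.72 = 538.8 mg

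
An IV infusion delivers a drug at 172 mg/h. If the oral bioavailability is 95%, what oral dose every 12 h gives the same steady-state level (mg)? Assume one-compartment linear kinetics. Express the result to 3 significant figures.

To maintain the same Css, the systemic dosing rate must be unchanged: F·D/τ = infusion rate.
D = rate × τ / F = 172 × 12 / 0.95 = 2173 mg

2170 mg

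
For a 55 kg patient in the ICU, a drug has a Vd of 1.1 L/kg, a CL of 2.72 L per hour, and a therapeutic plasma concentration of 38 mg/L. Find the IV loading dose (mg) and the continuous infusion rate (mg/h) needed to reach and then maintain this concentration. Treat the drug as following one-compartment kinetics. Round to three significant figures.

(a) 2300 mg; (b) 103 mg/h

Vd = 1.1 L/kg × 55 kg = 60.50 L
Loading dose = Vd × C = 60.50 × 38 = 2299 mg
Maintenance infusion rate = CL × Css = 2.720 × 38 = 103.4 mg/h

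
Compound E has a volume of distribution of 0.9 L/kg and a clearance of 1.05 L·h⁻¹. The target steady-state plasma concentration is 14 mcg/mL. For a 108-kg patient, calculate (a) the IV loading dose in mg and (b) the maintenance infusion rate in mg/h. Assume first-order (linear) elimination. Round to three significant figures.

(a) 1360 mg; (b) 14.7 mg/h

Total Vd = 0.9 × 108 = 97.20 L
Loading: fill Vd to C_target → 97.20 L × 14 mg/L = 1361 mg
Maintenance infusion rate = CL × Css = 1.050 × 14 = 14.70 mg/h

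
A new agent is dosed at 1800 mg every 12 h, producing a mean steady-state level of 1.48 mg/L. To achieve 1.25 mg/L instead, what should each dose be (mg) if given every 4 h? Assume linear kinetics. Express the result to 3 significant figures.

With linear kinetics, Css is proportional to dose rate (D/τ) at fixed clearance.
D₂ = D₁ × (Css,target / Css,current) × (τ₂/τ₁) = 1800 × (1.25/1.48) × (4/12) = 506.8 mg

507 mg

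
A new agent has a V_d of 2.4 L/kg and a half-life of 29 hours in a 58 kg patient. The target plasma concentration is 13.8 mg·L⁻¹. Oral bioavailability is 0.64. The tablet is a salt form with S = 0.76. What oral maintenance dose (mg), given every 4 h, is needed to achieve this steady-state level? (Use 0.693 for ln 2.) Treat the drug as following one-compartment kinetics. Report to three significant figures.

Vd = 2.4 L/kg × 58 kg = 139.2 L
k = 0.693/29 = 0.02390 h⁻¹, so CL = k·Vd = 0.02390 × 139.2 = 3.327 L/h
D = CL × Css × τ / F / S = 3.327 × 13.8 × 4 / 0.64 / 0.76 = 377.6 mg

378 mg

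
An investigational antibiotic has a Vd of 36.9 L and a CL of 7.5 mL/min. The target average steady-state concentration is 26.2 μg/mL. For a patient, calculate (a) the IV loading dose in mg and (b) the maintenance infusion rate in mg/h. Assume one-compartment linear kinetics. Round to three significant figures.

(a) 967 mg; (b) 11.8 mg/h

Loading dose = Vd × C = 36.90 × 26.2 = 966.8 mg
CL = 7.5 mL/min = 7.5 × 0.06 = 0.4500 L/h
Infusion rate = 0.4500 L/h × 26.2 mg/L = 11.79 mg/h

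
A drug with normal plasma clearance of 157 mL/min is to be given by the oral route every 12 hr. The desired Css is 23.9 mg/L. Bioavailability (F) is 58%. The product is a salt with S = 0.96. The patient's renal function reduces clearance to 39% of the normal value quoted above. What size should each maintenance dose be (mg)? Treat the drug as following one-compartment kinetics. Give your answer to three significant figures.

1890 mg

Convert clearance: 157 mL/min × 60 min/h ÷ 1000 mL/L = 9.420 L/h
Patient clearance = 0.39 × 9.420 = 3.674 L/h
At steady state, dose per interval replaces the amount cleared in that interval: F·S·D/τ = CL·Css.
D = CL × Css × τ / F / S = 3.674 × 23.9 × 12 / 0.58 / 0.96 = 1892 mg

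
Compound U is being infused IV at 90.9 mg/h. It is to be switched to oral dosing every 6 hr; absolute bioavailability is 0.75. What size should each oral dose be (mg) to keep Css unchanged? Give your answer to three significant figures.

To maintain the same Css, the systemic dosing rate must be unchanged: F·D/τ = infusion rate.
D = rate × τ / F = 90.9 × 6 / 0.75 = 727.2 mg

727 mg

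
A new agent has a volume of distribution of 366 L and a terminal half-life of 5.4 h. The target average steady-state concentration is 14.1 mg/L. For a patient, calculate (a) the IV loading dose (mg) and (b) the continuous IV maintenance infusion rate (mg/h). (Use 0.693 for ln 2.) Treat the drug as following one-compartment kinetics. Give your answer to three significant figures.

(a) 5160 mg; (b) 662 mg/h

LD = Vd × C = 366.0 × 14.1 = 5161 mg
CL = 0.693 × Vd / t½ = 0.693 × 366.0 / 5.4 = 46.97 L/h
Infusion rate = CL × Css = 46.97 × 14.1 = 662.3 mg/h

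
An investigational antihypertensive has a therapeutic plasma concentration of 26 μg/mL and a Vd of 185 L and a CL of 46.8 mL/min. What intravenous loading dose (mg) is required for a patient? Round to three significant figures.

4810 mg

LD = Vd × C = 185.0 × 26.00 = 4810 mg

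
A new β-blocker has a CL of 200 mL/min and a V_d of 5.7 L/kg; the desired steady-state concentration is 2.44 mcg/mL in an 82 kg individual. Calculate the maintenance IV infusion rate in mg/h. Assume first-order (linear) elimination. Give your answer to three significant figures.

29.3 mg/h

CL = 200 mL/min × 60/1000 = 12.00 L/h
R₀ = 12.00 × 2.44 = 29.28 mg/h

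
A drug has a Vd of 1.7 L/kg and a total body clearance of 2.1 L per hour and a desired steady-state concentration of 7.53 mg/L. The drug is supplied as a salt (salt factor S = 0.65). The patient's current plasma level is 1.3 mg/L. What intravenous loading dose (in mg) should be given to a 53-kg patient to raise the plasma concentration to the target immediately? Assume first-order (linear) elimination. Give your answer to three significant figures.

864 mg

Vd(total) = 53 kg × 1.7 L/kg = 90.10 L
LD is governed by Vd — clearance does not enter the loading-dose calculation.
Concentration deficit ΔC = 7.53 − 1.3 = 6.230 mg/L
LD = Vd × ΔC / S = 90.10 × 6.230 / 0.65 = 863.6 mg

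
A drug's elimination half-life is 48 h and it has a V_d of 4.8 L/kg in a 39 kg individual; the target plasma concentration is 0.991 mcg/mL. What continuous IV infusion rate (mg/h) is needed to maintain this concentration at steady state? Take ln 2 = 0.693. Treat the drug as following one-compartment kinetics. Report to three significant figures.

2.68 mg/h

Total Vd = 4.8 × 39 = 187.2 L
CL = 0.693 × Vd / t½ = 0.693 × 187.2 / 48 = 2.703 L/h
Infusion rate = CL × Css = 2.703 × 0.991 = 2.679 mg/h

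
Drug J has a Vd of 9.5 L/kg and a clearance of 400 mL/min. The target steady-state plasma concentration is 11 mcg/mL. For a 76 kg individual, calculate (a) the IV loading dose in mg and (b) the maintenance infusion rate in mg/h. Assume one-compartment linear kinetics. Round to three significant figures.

(a) 7940 mg; (b) 264 mg/h

Vd(total) = 76 kg × 9.5 L/kg = 722.0 L
LD = Vd · C_target = 722.0 × 11 = 7942 mg
CL = 400 mL/min = 400 × 0.06 = 24.00 L/h
Infusion rate = 24.00 L/h × 11 mg/L = 264.0 mg/h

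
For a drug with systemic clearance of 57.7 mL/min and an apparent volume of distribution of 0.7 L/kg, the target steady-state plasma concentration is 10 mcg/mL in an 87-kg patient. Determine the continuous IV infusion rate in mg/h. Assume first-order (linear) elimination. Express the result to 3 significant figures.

CL = 57.7 mL/min = 57.7 × 0.06 = 3.462 L/h
At steady state, infusion rate equals elimination rate: rate in = CL × Css.
Rate = CL × Css = 3.462 × 10 = 34.62 mg/h

34.6 mg/h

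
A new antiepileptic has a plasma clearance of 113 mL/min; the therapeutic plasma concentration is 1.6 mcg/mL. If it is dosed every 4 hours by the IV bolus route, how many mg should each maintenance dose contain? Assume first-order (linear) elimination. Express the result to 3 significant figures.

43.4 mg

CL = 113 mL/min × 60/1000 = 6.780 L/h
D = CL × Css × τ = 6.780 × 1.6 × 4 = 43.39 mg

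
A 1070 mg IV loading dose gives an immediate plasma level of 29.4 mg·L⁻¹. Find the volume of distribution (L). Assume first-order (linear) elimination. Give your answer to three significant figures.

Immediately after an IV bolus, C₀ = Dose / Vd, so Vd = Dose / C₀.
Vd = 1070 / 29.4 = 36.39 L

36.4 L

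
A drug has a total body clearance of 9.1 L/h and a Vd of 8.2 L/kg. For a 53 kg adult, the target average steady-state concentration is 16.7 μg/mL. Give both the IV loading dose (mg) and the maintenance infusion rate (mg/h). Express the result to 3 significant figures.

Total Vd = 8.2 × 53 = 434.6 L
LD = Vd · C_target = 434.6 × 16.7 = 7258 mg
Maintenance infusion rate = CL × Css = 9.100 × 16.7 = 152.0 mg/h

(a) 7260 mg; (b) 152 mg/h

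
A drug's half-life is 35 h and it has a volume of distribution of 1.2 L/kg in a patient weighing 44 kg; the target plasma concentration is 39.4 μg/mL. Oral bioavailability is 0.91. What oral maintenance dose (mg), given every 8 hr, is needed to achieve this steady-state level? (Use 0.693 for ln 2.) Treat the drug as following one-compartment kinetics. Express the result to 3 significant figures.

362 mg

Total Vd = 1.2 × 44 = 52.80 L
CL = 0.693 × Vd / t½ = 0.693 × 52.80 / 35 = 1.045 L/h
D = CL × Css × τ / F = 1.045 × 39.4 × 8 / 0.91 = 362.0 mg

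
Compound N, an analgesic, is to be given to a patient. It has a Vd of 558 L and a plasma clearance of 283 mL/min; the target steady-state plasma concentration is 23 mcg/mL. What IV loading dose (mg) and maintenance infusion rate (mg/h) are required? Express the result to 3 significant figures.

Loading dose = Vd × C = 558.0 × 23 = 12830 mg
Convert clearance: 283 mL/min × 60 min/h ÷ 1000 mL/L = 16.98 L/h
Maintenance: replace elimination → rate = CL × Css = 16.98 × 23 = 390.5 mg/h

(a) 12800 mg; (b) 391 mg/h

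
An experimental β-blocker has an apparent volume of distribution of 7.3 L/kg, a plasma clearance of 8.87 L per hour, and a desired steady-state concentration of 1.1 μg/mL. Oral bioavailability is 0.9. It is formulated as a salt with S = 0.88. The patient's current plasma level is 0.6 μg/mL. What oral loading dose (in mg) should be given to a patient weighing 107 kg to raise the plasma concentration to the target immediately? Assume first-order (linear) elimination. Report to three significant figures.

493 mg

Vd(total) = 107 kg × 7.3 L/kg = 781.1 L
Concentration deficit ΔC = 1.1 − 0.6 = 0.5000 mg/L
LD = Vd × ΔC / F / S = 781.1 × 0.5000 / 0.9 / 0.88 = 493.1 mg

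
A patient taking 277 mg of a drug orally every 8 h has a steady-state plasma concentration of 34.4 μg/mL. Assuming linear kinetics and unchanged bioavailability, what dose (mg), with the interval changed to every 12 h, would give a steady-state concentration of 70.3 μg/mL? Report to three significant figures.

For first-order elimination, Css ∝ F·D/(CL·τ); F and CL are unchanged, so Css ∝ D/τ.
D₂ = D₁ × (Css,target / Css,current) × (τ₂/τ₁) = 277 × (70.3/34.4) × (12/8) = 849.1 mg

849 mg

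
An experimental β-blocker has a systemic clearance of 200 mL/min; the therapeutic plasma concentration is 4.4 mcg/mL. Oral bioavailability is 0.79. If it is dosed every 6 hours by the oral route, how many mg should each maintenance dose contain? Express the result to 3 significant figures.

CL = 200 mL/min = 200 × 0.06 = 12.00 L/h
D = CL × Css × τ / F = 12.00 × 4.4 × 6 / 0.79 = 401.0 mg

401 mg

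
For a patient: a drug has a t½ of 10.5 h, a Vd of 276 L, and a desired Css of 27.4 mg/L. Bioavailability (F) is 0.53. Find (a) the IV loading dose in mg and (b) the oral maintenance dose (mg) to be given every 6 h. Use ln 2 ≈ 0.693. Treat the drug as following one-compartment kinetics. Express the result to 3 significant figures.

LD = Vd × C = 276.0 × 27.4 = 7562 mg
CL = 0.693 × Vd / t½ = 0.693 × 276.0 / 10.5 = 18.22 L/h
D = CL × Css × τ / F = 18.22 × 27.4 × 6 / 0.53 = 5652 mg

(a) 7560 mg; (b) 5650 mg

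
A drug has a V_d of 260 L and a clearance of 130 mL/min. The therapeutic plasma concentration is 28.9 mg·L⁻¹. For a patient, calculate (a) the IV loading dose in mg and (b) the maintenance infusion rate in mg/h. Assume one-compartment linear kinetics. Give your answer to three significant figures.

Loading: fill Vd to C_target → 260.0 L × 28.9 mg/L = 7514 mg
CL = 130 mL/min = 130 × 0.06 = 7.800 L/h
Maintenance infusion rate = CL × Css = 7.800 × 28.9 = 225.4 mg/h

(a) 7510 mg; (b) 225 mg/h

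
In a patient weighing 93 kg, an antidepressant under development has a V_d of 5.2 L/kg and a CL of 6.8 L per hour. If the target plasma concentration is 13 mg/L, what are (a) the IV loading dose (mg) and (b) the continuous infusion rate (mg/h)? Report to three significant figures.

Vd(total) = 93 kg × 5.2 L/kg = 483.6 L
Loading dose = Vd × C = 483.6 × 13 = 6287 mg
Maintenance infusion rate = CL × Css = 6.800 × 13 = 88.40 mg/h

(a) 6290 mg; (b) 88.4 mg/h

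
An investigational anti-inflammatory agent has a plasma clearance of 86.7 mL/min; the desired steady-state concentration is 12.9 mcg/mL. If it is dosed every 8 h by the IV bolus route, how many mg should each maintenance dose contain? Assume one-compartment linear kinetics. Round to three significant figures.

Convert clearance: 86.7 mL/min × 60 min/h ÷ 1000 mL/L = 5.202 L/h
D = CL × Css × τ = 5.202 × 12.9 × 8 = 536.8 mg

537 mg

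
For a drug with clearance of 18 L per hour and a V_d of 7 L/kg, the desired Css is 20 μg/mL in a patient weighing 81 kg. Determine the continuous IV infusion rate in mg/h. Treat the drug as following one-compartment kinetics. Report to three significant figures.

At steady state, infusion rate equals elimination rate: rate in = CL × Css.
Infusion rate = CL · Css = 18.00 L/h × 20 mg/L = 360.0 mg/h

360 mg/h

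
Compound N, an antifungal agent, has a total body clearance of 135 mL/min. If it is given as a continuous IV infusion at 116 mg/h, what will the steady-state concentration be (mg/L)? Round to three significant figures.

CL = 135 mL/min × 60/1000 = 8.100 L/h
Css = rate / CL = 116 / 8.100 = 14.32 mg/L

14.3 mg/L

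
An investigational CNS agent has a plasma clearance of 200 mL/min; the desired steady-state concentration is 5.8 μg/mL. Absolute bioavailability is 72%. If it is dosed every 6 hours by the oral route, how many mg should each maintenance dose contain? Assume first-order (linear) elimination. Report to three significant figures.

Convert clearance: 200 mL/min × 60 min/h ÷ 1000 mL/L = 12.00 L/h
At steady state, dose per interval replaces the amount cleared in that interval: F·D/τ = CL·Css.
D = CL × Css × τ / F = 12.00 × 5.8 × 6 / 0.72 = 580.0 mg

580 mg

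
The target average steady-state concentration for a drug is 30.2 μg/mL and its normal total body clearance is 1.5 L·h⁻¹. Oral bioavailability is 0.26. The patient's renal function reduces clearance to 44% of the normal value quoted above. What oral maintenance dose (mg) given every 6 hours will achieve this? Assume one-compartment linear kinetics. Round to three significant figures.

Patient clearance = 0.44 × 1.500 = 0.6600 L/h
D = CL × Css × τ / F = 0.6600 × 30.2 × 6 / 0.26 = 460.0 mg

460 mg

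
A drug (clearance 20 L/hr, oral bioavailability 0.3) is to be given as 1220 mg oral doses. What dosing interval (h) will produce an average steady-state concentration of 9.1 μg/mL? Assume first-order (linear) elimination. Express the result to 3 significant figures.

F·D/τ = CL·Css → τ = F·D / (CL·Css).
τ = 0.3 × 1220 / (20 × 9.1) = 2.011 h

2.01 h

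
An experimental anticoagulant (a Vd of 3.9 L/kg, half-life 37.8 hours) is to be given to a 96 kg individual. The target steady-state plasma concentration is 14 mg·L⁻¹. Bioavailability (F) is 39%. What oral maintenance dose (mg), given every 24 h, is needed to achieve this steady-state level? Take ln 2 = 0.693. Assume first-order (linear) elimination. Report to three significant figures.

Vd = 3.9 L/kg × 96 kg = 374.4 L
k = 0.693/37.8 = 0.01833 h⁻¹, so CL = k·Vd = 0.01833 × 374.4 = 6.863 L/h
D = CL × Css × τ / F = 6.863 × 14 × 24 / 0.39 = 5913 mg

5910 mg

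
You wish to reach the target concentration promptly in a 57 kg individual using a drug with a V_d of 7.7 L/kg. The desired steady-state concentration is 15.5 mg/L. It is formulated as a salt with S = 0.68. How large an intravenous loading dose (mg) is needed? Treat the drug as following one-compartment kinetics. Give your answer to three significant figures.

Total Vd = 7.7 × 57 = 438.9 L
LD = Vd × C / S = 438.9 × 15.50 / 0.68 = 10000 mg

10000 mg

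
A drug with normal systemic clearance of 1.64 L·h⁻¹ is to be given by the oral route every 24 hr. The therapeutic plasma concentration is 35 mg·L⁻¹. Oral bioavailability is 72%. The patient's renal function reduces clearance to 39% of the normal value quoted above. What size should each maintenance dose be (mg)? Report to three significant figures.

Patient clearance = 0.39 × 1.640 = 0.6396 L/h
D = CL × Css × τ / F = 0.6396 × 35 × 24 / 0.72 = 746.2 mg

746 mg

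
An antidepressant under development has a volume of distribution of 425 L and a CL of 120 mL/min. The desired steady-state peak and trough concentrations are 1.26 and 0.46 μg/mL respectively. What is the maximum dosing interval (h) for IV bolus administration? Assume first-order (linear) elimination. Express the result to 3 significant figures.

59.5 h

Convert clearance: 120 mL/min × 60 min/h ÷ 1000 mL/L = 7.200 L/h
k = CL / Vd = 7.200 / 425.0 = 0.01694 h⁻¹
Between IV bolus doses, concentration decays as C = C₀·e^(−kτ), so C_peak/C_trough = e^(kτ).
τ_max = ln(C_peak/C_trough) / k = ln(1.26/0.46) / 0.01694 = 1.008 / 0.01694 = 59.50 h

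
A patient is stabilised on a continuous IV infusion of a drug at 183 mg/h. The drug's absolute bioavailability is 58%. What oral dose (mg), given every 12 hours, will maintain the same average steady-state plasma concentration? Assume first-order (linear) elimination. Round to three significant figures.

3790 mg

To maintain the same Css, the systemic dosing rate must be unchanged: F·D/τ = infusion rate.
D = rate × τ / F = 183 × 12 / 0.58 = 3786 mg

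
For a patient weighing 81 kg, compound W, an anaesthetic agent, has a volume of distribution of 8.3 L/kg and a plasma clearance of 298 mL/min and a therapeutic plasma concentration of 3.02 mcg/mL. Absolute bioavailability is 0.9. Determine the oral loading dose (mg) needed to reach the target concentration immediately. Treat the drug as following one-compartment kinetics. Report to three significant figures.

Vd = 8.3 L/kg × 81 kg = 672.3 L
LD = Vd × C / F = 672.3 × 3.020 / 0.9 = 2256 mg

2260 mg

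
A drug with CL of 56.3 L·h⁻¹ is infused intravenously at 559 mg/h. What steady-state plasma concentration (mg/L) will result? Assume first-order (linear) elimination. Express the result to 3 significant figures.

Css = rate / CL = 559 / 56.30 = 9.929 mg/L

9.93 mg/L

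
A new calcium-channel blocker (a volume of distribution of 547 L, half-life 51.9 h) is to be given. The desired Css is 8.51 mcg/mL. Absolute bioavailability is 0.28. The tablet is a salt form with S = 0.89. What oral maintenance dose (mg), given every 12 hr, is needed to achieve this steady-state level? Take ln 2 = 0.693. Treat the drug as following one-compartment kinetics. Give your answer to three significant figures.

2990 mg

CL = 0.693 × Vd / t½ = 0.693 × 547.0 / 51.9 = 7.304 L/h
D = CL × Css × τ / F / S = 7.304 × 8.51 × 12 / 0.28 / 0.89 = 2993 mg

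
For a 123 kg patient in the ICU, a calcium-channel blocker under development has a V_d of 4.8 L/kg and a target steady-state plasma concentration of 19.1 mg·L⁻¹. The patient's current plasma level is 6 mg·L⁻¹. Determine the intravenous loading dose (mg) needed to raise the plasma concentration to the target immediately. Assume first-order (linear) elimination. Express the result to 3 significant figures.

Vd = 4.8 L/kg × 123 kg = 590.4 L
The loading dose fills Vd to the target concentration.
Concentration deficit ΔC = 19.1 − 6 = 13.10 mg/L
LD = Vd × ΔC = 590.4 × 13.10 = 7734 mg

7730 mg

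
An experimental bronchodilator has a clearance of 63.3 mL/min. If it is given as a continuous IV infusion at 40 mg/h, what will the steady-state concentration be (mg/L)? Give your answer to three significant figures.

CL = 63.3 mL/min × 60/1000 = 3.798 L/h
Css = rate / CL = 40 / 3.798 = 10.53 mg/L

10.5 mg/L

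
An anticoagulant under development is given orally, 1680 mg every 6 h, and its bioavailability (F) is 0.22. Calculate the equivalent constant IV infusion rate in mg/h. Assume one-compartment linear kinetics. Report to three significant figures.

Equivalent systemic input: infusion rate = F·D/τ.
Rate = 0.22 × 1680 / 6 = 61.60 mg/h

61.6 mg/h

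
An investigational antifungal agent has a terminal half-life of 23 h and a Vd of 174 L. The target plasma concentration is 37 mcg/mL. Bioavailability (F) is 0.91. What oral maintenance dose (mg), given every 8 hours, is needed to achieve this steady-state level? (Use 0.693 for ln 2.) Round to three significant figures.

1710 mg

k = 0.693/23 = 0.03013 h⁻¹, so CL = k·Vd = 0.03013 × 174.0 = 5.243 L/h
D = CL × Css × τ / F = 5.243 × 37 × 8 / 0.91 = 1705 mg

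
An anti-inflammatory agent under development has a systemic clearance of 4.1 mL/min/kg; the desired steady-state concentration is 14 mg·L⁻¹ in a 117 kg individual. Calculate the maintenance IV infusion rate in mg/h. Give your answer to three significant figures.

CL = 4.1 mL/min/kg × 117 kg = 479.7 mL/min = 479.7 × 60/1000 = 28.78 L/h
Rate = CL × Css = 28.78 × 14 = 402.9 mg/h

403 mg/h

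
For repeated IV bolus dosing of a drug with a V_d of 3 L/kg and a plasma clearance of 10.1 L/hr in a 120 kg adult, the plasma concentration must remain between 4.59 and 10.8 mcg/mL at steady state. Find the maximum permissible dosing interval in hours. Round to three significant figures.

Vd(total) = 120 kg × 3 L/kg = 360.0 L
k = CL / Vd = 10.10 / 360.0 = 0.02806 h⁻¹
Between IV bolus doses, concentration decays as C = C₀·e^(−kτ), so C_peak/C_trough = e^(kτ).
τ_max = ln(C_peak/C_trough) / k = ln(10.8/4.59) / 0.02806 = 0.8557 / 0.02806 = 30.50 h

30.5 h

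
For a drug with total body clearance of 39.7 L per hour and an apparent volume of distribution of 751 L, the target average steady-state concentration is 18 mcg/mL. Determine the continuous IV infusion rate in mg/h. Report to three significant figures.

715 mg/h

Vd does not affect the maintenance rate; only clearance governs steady-state input.
Rate = CL × Css = 39.70 × 18 = 714.6 mg/h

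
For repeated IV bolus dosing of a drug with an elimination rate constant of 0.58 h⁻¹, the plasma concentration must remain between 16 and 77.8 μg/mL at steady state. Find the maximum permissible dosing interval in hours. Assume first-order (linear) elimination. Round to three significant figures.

2.73 h

Between IV bolus doses, concentration decays as C = C₀·e^(−kτ), so C_peak/C_trough = e^(kτ).
τ_max = ln(C_peak/C_trough) / k = ln(77.8/16) / 0.5800 = 1.582 / 0.5800 = 2.728 h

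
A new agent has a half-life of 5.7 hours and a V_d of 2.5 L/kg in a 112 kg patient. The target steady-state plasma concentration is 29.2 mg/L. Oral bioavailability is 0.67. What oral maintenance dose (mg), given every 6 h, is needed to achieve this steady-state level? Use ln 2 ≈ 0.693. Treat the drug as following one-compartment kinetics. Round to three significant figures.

Total Vd = 2.5 × 112 = 280.0 L
k = 0.693/5.7 = 0.1216 h⁻¹, so CL = k·Vd = 0.1216 × 280.0 = 34.05 L/h
D = CL × Css × τ / F = 34.05 × 29.2 × 6 / 0.67 = 8904 mg

8900 mg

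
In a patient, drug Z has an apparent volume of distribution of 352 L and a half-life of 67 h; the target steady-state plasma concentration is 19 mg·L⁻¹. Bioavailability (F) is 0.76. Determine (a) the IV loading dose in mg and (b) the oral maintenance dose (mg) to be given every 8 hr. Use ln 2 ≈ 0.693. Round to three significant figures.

LD = Vd × C = 352.0 × 19 = 6688 mg
CL = 0.693 × Vd / t½ = 0.693 × 352.0 / 67 = 3.641 L/h
D = CL × Css × τ / F = 3.641 × 19 × 8 / 0.76 = 728.2 mg

(a) 6690 mg; (b) 728 mg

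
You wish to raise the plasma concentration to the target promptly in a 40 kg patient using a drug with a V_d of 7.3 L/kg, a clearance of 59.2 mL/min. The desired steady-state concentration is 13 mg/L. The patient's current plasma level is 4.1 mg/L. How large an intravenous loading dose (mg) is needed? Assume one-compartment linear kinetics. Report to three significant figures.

Vd(total) = 40 kg × 7.3 L/kg = 292.0 L
Loading dose depends on Vd (not clearance): it fills the distribution volume.
Concentration deficit ΔC = 13 − 4.1 = 8.900 mg/L
LD = Vd × ΔC = 292.0 × 8.900 = 2599 mg

2600 mg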